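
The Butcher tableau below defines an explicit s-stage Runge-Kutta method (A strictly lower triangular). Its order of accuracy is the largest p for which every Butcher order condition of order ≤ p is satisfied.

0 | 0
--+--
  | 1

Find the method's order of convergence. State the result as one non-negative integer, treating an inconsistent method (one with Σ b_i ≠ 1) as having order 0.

1

b = (1)
c = (0)
Σ b_i: 1·1 = 1 ✓; 1 stage ⇒ order 1.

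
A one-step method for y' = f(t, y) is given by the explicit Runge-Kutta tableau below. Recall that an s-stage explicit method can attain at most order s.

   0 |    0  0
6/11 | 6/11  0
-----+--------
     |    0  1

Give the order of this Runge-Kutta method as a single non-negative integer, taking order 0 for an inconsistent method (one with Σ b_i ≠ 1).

1

b = (0, 1)
c = (0, 6/11)
Σ b_i: 1·1 = 1 ✓
b·c: 1·6/11 = 6/11 ≠ 1/2 ⇒ order 1.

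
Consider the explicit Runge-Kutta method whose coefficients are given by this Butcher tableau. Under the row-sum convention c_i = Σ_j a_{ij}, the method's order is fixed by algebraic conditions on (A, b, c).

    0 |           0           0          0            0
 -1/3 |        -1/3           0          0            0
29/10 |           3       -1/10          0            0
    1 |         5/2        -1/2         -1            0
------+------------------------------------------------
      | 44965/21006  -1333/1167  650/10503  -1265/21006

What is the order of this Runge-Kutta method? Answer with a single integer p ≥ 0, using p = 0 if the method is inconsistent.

b = (44965/21006, -1333/1167, 650/10503, -1265/21006)
c = (0, -1/3, 29/10, 1)
Ac = (0, 0, 1/30, -41/15)
Σ b_i: 44965/21006·1 + (-1333/1167)·1 + 650/10503·1 + (-1265/21006)·1 = 1 ✓
b·c: (-1333/1167)·(-1/3) + 650/10503·29/10 + (-1265/21006)·1 = 1/2 ✓
b·c²: (-1333/1167)·1/9 + 650/10503·841/100 + (-1265/21006)·1 = 1/3 ✓
b·Ac: 650/10503·1/30 + (-1265/21006)·(-41/15) = 1/6 ✓
b·c³: (-1333/1167)·(-1/27) + 650/10503·24389/1000 + (-1265/21006)·1 = 939881/630180 ≠ 1/4 ⇒ order 3.
b·(c∘Ac): 650/10503·29/300 + (-1265/21006)·(-41/15) = 5375/31509 ≠ 1/8
b·Ac²: 650/10503·(-1/90) + (-1265/21006)·(-7619/900) = 641669/1260360 ≠ 1/12
b·A²c: (-1265/21006)·(-1/30) = 253/126036 ≠ 1/24

3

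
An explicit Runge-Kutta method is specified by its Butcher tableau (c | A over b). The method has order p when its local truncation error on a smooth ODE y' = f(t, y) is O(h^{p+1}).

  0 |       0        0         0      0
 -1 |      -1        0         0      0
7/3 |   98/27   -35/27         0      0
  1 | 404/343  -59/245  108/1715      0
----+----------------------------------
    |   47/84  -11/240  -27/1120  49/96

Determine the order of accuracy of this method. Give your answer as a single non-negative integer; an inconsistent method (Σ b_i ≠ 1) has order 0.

4

b = (47/84, -11/240, -27/1120, 49/96)
c = (0, -1, 7/3, 1)
Ac = (0, 0, 35/27, 19/49)
Σ b_i: 47/84·1 + (-11/240)·1 + (-27/1120)·1 + 49/96·1 = 1 ✓
b·c: (-11/240)·(-1) + (-27/1120)·7/3 + 49/96·1 = 1/2 ✓
b·c²: (-11/240)·1 + (-27/1120)·49/9 + 49/96·1 = 1/3 ✓
b·Ac: (-27/1120)·35/27 + 49/96·19/49 = 1/6 ✓
b·c³: (-11/240)·(-1) + (-27/1120)·343/27 + 49/96·1 = 1/4 ✓
b·(c∘Ac): (-27/1120)·245/81 + 49/96·19/49 = 1/8 ✓
b·Ac²: (-27/1120)·(-35/27) + 49/96·5/49 = 1/12 ✓
b·A²c: 49/96·4/49 = 1/24 ✓; 4 stages ⇒ order 4.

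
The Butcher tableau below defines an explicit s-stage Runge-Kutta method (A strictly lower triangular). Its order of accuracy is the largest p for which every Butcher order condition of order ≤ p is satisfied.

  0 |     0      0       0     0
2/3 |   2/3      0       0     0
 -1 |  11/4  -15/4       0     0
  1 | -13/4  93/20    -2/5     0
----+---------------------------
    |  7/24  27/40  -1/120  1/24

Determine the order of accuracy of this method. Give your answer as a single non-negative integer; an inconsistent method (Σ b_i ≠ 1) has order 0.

4

b = (7/24, 27/40, -1/120, 1/24)
c = (0, 2/3, -1, 1)
Ac = (0, 0, -5/2, 7/2)
Σ b_i: 7/24·1 + 27/40·1 + (-1/120)·1 + 1/24·1 = 1 ✓
b·c: 27/40·2/3 + (-1/120)·(-1) + 1/24·1 = 1/2 ✓
b·c²: 27/40·4/9 + (-1/120)·1 + 1/24·1 = 1/3 ✓
b·Ac: (-1/120)·(-5/2) + 1/24·7/2 = 1/6 ✓
b·c³: 27/40·8/27 + (-1/120)·(-1) + 1/24·1 = 1/4 ✓
b·(c∘Ac): (-1/120)·5/2 + 1/24·7/2 = 1/8 ✓
b·Ac²: (-1/120)·(-5/3) + 1/24·5/3 = 1/12 ✓
b·A²c: 1/24·1 = 1/24 ✓; 4 stages ⇒ order 4.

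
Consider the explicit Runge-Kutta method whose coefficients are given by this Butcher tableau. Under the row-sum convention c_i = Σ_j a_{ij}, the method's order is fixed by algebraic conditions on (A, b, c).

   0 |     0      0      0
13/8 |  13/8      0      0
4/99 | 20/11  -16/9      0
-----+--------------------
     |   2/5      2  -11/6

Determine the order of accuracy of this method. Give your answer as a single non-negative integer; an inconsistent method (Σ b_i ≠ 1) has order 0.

b = (2/5, 2, -11/6)
c = (0, 13/8, 4/99)
Ac = (0, 0, -26/9)
Σ b_i: 2/5·1 + 2·1 + (-11/6)·1 = 17/30 ≠ 1 ⇒ order 0.

0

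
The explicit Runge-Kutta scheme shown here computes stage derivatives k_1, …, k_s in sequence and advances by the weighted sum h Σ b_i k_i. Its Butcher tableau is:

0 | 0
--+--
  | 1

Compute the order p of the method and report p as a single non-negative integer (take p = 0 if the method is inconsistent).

b = (1)
c = (0)
Σ b_i: 1·1 = 1 ✓; 1 stage ⇒ order 1.

1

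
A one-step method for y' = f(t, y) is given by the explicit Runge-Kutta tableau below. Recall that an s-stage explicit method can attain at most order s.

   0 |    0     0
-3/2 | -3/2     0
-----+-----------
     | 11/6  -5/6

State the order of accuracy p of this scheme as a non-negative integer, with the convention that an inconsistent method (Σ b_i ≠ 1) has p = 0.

1

b = (11/6, -5/6)
c = (0, -3/2)
Σ b_i: 11/6·1 + (-5/6)·1 = 1 ✓
b·c: (-5/6)·(-3/2) = 5/4 ≠ 1/2 ⇒ order 1.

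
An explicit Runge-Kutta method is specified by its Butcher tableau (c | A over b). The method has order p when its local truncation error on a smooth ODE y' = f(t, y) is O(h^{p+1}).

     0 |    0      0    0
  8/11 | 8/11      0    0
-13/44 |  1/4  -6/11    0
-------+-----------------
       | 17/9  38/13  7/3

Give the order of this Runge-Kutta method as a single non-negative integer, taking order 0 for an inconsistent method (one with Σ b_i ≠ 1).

0

b = (17/9, 38/13, 7/3)
c = (0, 8/11, -13/44)
Ac = (0, 0, -48/121)
Σ b_i: 17/9·1 + 38/13·1 + 7/3·1 = 836/117 ≠ 1 ⇒ order 0.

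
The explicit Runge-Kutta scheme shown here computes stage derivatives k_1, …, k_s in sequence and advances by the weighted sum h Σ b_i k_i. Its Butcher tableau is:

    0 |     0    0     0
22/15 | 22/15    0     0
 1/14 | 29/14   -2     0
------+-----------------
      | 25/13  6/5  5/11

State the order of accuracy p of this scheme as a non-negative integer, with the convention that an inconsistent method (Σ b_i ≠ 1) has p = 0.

0

b = (25/13, 6/5, 5/11)
c = (0, 22/15, 1/14)
Ac = (0, 0, -44/15)
Σ b_i: 25/13·1 + 6/5·1 + 5/11·1 = 2558/715 ≠ 1 ⇒ order 0.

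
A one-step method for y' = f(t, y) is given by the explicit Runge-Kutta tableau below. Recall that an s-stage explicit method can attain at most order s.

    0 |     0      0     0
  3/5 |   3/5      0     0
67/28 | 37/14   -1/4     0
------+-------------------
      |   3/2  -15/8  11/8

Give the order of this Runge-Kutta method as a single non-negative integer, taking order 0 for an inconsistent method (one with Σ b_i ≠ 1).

b = (3/2, -15/8, 11/8)
c = (0, 3/5, 67/28)
Ac = (0, 0, -3/20)
Σ b_i: 3/2·1 + (-15/8)·1 + 11/8·1 = 1 ✓
b·c: (-15/8)·3/5 + 11/8·67/28 = 485/224 ≠ 1/2 ⇒ order 1.

1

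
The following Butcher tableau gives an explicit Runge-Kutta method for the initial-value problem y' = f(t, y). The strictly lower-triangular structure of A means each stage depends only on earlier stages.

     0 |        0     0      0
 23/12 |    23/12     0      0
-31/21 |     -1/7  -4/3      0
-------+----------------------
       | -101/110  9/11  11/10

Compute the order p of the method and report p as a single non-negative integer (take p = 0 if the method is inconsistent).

1

b = (-101/110, 9/11, 11/10)
c = (0, 23/12, -31/21)
Ac = (0, 0, -23/9)
Σ b_i: (-101/110)·1 + 9/11·1 + 11/10·1 = 1 ✓
b·c: 9/11·23/12 + 11/10·(-31/21) = -257/4620 ≠ 1/2 ⇒ order 1.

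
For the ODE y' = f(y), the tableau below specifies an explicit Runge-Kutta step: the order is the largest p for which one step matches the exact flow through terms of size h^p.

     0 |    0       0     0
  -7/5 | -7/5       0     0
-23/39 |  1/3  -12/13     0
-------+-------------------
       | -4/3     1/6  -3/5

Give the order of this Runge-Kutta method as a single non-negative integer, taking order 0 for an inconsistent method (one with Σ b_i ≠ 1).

0

b = (-4/3, 1/6, -3/5)
c = (0, -7/5, -23/39)
Ac = (0, 0, 84/65)
Σ b_i: (-4/3)·1 + 1/6·1 + (-3/5)·1 = -53/30 ≠ 1 ⇒ order 0.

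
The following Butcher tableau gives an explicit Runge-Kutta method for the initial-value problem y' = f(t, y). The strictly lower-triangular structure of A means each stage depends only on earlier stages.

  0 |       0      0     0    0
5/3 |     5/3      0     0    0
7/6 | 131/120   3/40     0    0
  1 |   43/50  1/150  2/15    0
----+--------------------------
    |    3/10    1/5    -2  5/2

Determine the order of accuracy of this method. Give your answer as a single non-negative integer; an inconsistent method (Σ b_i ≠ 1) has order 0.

b = (3/10, 1/5, -2, 5/2)
c = (0, 5/3, 7/6, 1)
Ac = (0, 0, 1/8, 1/6)
Σ b_i: 3/10·1 + 1/5·1 + (-2)·1 + 5/2·1 = 1 ✓
b·c: 1/5·5/3 + (-2)·7/6 + 5/2·1 = 1/2 ✓
b·c²: 1/5·25/9 + (-2)·49/36 + 5/2·1 = 1/3 ✓
b·Ac: (-2)·1/8 + 5/2·1/6 = 1/6 ✓
b·c³: 1/5·125/27 + (-2)·343/216 + 5/2·1 = 1/4 ✓
b·(c∘Ac): (-2)·7/48 + 5/2·1/6 = 1/8 ✓
b·Ac²: (-2)·5/24 + 5/2·1/5 = 1/12 ✓
b·A²c: 5/2·1/60 = 1/24 ✓; 4 stages ⇒ order 4.

4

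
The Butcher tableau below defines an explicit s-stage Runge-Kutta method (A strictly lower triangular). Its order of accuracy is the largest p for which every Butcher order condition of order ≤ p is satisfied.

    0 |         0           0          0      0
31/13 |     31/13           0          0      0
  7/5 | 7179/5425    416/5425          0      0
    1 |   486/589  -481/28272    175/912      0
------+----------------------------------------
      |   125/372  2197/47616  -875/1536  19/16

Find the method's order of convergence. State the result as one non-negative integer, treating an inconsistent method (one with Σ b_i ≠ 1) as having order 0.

b = (125/372, 2197/47616, -875/1536, 19/16)
c = (0, 31/13, 7/5, 1)
Ac = (0, 0, 32/175, 13/57)
Σ b_i: 125/372·1 + 2197/47616·1 + (-875/1536)·1 + 19/16·1 = 1 ✓
b·c: 2197/47616·31/13 + (-875/1536)·7/5 + 19/16·1 = 1/2 ✓
b·c²: 2197/47616·961/169 + (-875/1536)·49/25 + 19/16·1 = 1/3 ✓
b·Ac: (-875/1536)·32/175 + 19/16·13/57 = 1/6 ✓
b·c³: 2197/47616·29791/2197 + (-875/1536)·343/125 + 19/16·1 = 1/4 ✓
b·(c∘Ac): (-875/1536)·32/125 + 19/16·13/57 = 1/8 ✓
b·Ac²: (-875/1536)·992/2275 + 19/16·69/247 = 1/12 ✓
b·A²c: 19/16·2/57 = 1/24 ✓; 4 stages ⇒ order 4.

4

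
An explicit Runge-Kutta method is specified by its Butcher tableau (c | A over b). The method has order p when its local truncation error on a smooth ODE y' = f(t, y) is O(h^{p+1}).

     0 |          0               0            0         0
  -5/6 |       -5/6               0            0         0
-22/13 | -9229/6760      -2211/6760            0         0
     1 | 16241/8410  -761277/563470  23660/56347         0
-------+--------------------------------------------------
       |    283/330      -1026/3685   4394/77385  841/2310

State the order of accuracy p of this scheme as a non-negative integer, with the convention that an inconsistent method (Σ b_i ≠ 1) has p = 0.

b = (283/330, -1026/3685, 4394/77385, 841/2310)
c = (0, -5/6, -22/13, 1)
Ac = (0, 0, 737/2704, 1397/3364)
Σ b_i: 283/330·1 + (-1026/3685)·1 + 4394/77385·1 + 841/2310·1 = 1 ✓
b·c: (-1026/3685)·(-5/6) + 4394/77385·(-22/13) + 841/2310·1 = 1/2 ✓
b·c²: (-1026/3685)·25/36 + 4394/77385·484/169 + 841/2310·1 = 1/3 ✓
b·Ac: 4394/77385·737/2704 + 841/2310·1397/3364 = 1/6 ✓
b·c³: (-1026/3685)·(-125/216) + 4394/77385·(-10648/2197) + 841/2310·1 = 1/4 ✓
b·(c∘Ac): 4394/77385·(-8107/17576) + 841/2310·1397/3364 = 1/8 ✓
b·Ac²: 4394/77385·(-3685/16224) + 841/2310·5335/20184 = 1/12 ✓
b·A²c: 841/2310·385/3364 = 1/24 ✓; 4 stages ⇒ order 4.

4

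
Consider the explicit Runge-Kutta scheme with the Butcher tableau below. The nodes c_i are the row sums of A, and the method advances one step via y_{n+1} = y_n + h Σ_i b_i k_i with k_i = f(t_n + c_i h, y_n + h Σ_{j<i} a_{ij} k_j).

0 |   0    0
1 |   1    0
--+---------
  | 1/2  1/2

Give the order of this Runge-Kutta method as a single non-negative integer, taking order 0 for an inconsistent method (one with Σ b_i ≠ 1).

b = (1/2, 1/2)
c = (0, 1)
Σ b_i: 1/2·1 + 1/2·1 = 1 ✓
b·c: 1/2·1 = 1/2 ✓; 2 stages ⇒ order 2.

2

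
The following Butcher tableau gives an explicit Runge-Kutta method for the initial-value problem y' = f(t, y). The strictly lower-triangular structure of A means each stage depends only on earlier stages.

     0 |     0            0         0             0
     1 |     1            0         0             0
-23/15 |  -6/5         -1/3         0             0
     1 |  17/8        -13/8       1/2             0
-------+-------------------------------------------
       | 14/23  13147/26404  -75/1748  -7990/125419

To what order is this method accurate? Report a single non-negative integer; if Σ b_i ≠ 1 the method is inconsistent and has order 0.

3

b = (14/23, 13147/26404, -75/1748, -7990/125419)
c = (0, 1, -23/15, 1)
Ac = (0, 0, -1/3, -287/120)
Σ b_i: 14/23·1 + 13147/26404·1 + (-75/1748)·1 + (-7990/125419)·1 = 1 ✓
b·c: 13147/26404·1 + (-75/1748)·(-23/15) + (-7990/125419)·1 = 1/2 ✓
b·c²: 13147/26404·1 + (-75/1748)·529/225 + (-7990/125419)·1 = 1/3 ✓
b·Ac: (-75/1748)·(-1/3) + (-7990/125419)·(-287/120) = 1/6 ✓
b·c³: 13147/26404·1 + (-75/1748)·(-12167/3375) + (-7990/125419)·1 = 53/90 ≠ 1/4 ⇒ order 3.
b·(c∘Ac): (-75/1748)·23/45 + (-7990/125419)·(-287/120) = 3/23 ≠ 1/8
b·Ac²: (-75/1748)·(-1/3) + (-7990/125419)·(-809/1800) = 1109/25830 ≠ 1/12
b·A²c: (-7990/125419)·(-1/6) = 3995/376257 ≠ 1/24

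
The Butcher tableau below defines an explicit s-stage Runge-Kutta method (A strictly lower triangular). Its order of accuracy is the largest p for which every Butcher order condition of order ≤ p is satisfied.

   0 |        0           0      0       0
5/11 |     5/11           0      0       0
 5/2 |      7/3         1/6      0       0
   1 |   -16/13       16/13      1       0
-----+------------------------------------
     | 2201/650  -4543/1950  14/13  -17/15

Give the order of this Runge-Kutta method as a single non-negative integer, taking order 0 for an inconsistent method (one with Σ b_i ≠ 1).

2

b = (2201/650, -4543/1950, 14/13, -17/15)
c = (0, 5/11, 5/2, 1)
Ac = (0, 0, 5/66, 875/286)
Σ b_i: 2201/650·1 + (-4543/1950)·1 + 14/13·1 + (-17/15)·1 = 1 ✓
b·c: (-4543/1950)·5/11 + 14/13·5/2 + (-17/15)·1 = 1/2 ✓
b·c²: (-4543/1950)·25/121 + 14/13·25/4 + (-17/15)·1 = 3658/715 ≠ 1/3 ⇒ order 2.
b·Ac: 14/13·5/66 + (-17/15)·875/286 = -2905/858 ≠ 1/6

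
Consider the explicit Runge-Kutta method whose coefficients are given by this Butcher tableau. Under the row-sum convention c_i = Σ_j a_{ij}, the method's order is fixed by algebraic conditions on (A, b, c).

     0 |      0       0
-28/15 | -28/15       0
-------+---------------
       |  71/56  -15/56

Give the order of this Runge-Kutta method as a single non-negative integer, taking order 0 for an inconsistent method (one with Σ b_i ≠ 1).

b = (71/56, -15/56)
c = (0, -28/15)
Σ b_i: 71/56·1 + (-15/56)·1 = 1 ✓
b·c: (-15/56)·(-28/15) = 1/2 ✓; 2 stages ⇒ order 2.

2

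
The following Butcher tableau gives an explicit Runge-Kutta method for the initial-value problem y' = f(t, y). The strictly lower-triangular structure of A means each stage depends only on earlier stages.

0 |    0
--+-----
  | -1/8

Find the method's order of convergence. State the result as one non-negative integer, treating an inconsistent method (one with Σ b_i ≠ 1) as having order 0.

b = (-1/8)
c = (0)
Σ b_i: (-1/8)·1 = -1/8 ≠ 1 ⇒ order 0.

0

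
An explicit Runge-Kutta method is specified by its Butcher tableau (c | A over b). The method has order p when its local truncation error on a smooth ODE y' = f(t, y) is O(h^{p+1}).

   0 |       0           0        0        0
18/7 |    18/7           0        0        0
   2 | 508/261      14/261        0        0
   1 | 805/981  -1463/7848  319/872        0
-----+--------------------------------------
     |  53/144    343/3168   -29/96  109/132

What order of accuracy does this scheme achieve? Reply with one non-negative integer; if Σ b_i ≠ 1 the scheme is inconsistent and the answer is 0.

4

b = (53/144, 343/3168, -29/96, 109/132)
c = (0, 18/7, 2, 1)
Ac = (0, 0, 4/29, 55/218)
Σ b_i: 53/144·1 + 343/3168·1 + (-29/96)·1 + 109/132·1 = 1 ✓
b·c: 343/3168·18/7 + (-29/96)·2 + 109/132·1 = 1/2 ✓
b·c²: 343/3168·324/49 + (-29/96)·4 + 109/132·1 = 1/3 ✓
b·Ac: (-29/96)·4/29 + 109/132·55/218 = 1/6 ✓
b·c³: 343/3168·5832/343 + (-29/96)·8 + 109/132·1 = 1/4 ✓
b·(c∘Ac): (-29/96)·8/29 + 109/132·55/218 = 1/8 ✓
b·Ac²: (-29/96)·72/203 + 109/132·176/763 = 1/12 ✓
b·A²c: 109/132·11/218 = 1/24 ✓; 4 stages ⇒ order 4.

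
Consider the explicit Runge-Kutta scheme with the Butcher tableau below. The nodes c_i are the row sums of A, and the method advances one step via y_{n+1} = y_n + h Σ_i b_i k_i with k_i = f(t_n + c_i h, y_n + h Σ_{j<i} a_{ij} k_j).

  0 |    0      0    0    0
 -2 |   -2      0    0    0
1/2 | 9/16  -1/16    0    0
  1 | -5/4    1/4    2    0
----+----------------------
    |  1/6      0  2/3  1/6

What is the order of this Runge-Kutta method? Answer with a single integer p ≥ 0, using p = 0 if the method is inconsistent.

b = (1/6, 0, 2/3, 1/6)
c = (0, -2, 1/2, 1)
Ac = (0, 0, 1/8, 1/2)
Σ b_i: 1/6·1 + 2/3·1 + 1/6·1 = 1 ✓
b·c: 2/3·1/2 + 1/6·1 = 1/2 ✓
b·c²: 2/3·1/4 + 1/6·1 = 1/3 ✓
b·Ac: 2/3·1/8 + 1/6·1/2 = 1/6 ✓
b·c³: 2/3·1/8 + 1/6·1 = 1/4 ✓
b·(c∘Ac): 2/3·1/16 + 1/6·1/2 = 1/8 ✓
b·Ac²: 2/3·(-1/4) + 1/6·3/2 = 1/12 ✓
b·A²c: 1/6·1/4 = 1/24 ✓; 4 stages ⇒ order 4.

4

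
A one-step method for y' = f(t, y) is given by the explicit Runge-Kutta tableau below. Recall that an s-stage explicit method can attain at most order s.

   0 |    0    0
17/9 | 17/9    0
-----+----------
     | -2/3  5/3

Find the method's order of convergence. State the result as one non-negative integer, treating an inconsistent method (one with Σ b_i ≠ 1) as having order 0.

1

b = (-2/3, 5/3)
c = (0, 17/9)
Σ b_i: (-2/3)·1 + 5/3·1 = 1 ✓
b·c: 5/3·17/9 = 85/27 ≠ 1/2 ⇒ order 1.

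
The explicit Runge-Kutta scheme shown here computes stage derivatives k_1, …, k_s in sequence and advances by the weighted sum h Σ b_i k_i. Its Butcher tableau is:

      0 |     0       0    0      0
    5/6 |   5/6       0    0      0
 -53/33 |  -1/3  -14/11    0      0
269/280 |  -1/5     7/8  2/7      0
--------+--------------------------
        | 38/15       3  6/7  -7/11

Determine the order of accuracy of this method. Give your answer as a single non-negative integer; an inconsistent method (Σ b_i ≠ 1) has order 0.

0

b = (38/15, 3, 6/7, -7/11)
c = (0, 5/6, -53/33, 269/280)
Ac = (0, 0, -35/33, 333/1232)
Σ b_i: 38/15·1 + 3·1 + 6/7·1 + (-7/11)·1 = 6646/1155 ≠ 1 ⇒ order 0.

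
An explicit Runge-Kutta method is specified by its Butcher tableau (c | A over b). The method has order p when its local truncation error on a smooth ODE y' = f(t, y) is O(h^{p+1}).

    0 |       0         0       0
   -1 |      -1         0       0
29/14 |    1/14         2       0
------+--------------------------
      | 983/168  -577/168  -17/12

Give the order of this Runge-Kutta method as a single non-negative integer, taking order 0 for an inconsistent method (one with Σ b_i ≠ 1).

2

b = (983/168, -577/168, -17/12)
c = (0, -1, 29/14)
Ac = (0, 0, -2)
Σ b_i: 983/168·1 + (-577/168)·1 + (-17/12)·1 = 1 ✓
b·c: (-577/168)·(-1) + (-17/12)·29/14 = 1/2 ✓
b·c²: (-577/168)·1 + (-17/12)·841/196 = -22375/2352 ≠ 1/3 ⇒ order 2.
b·Ac: (-17/12)·(-2) = 17/6 ≠ 1/6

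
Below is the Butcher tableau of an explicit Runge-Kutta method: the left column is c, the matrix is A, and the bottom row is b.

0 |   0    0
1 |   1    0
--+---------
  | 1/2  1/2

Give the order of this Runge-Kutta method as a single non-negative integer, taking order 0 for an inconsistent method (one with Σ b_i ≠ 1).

b = (1/2, 1/2)
c = (0, 1)
Σ b_i: 1/2·1 + 1/2·1 = 1 ✓
b·c: 1/2·1 = 1/2 ✓; 2 stages ⇒ order 2.

2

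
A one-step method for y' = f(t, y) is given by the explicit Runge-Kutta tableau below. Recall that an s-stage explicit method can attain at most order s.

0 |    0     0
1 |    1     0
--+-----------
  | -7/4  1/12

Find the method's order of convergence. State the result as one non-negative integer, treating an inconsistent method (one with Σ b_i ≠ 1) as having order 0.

b = (-7/4, 1/12)
c = (0, 1)
Σ b_i: (-7/4)·1 + 1/12·1 = -5/3 ≠ 1 ⇒ order 0.

0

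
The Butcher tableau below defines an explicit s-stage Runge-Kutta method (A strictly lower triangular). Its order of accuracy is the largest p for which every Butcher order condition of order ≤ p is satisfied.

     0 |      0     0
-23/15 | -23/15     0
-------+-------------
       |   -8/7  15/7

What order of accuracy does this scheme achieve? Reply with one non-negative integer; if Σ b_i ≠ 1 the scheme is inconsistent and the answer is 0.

b = (-8/7, 15/7)
c = (0, -23/15)
Σ b_i: (-8/7)·1 + 15/7·1 = 1 ✓
b·c: 15/7·(-23/15) = -23/7 ≠ 1/2 ⇒ order 1.

1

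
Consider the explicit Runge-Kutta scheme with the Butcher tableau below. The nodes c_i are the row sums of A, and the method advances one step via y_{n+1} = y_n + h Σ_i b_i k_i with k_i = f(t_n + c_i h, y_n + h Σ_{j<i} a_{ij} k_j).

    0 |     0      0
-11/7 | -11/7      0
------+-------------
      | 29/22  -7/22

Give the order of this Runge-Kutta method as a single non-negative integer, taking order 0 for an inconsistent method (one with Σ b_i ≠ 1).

2

b = (29/22, -7/22)
c = (0, -11/7)
Σ b_i: 29/22·1 + (-7/22)·1 = 1 ✓
b·c: (-7/22)·(-11/7) = 1/2 ✓; 2 stages ⇒ order 2.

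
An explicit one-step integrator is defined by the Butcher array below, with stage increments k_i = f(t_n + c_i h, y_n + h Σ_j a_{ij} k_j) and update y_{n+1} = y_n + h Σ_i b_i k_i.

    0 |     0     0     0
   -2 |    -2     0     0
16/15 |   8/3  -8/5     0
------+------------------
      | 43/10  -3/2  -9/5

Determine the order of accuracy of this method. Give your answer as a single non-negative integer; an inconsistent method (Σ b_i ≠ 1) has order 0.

1

b = (43/10, -3/2, -9/5)
c = (0, -2, 16/15)
Ac = (0, 0, 16/5)
Σ b_i: 43/10·1 + (-3/2)·1 + (-9/5)·1 = 1 ✓
b·c: (-3/2)·(-2) + (-9/5)·16/15 = 27/25 ≠ 1/2 ⇒ order 1.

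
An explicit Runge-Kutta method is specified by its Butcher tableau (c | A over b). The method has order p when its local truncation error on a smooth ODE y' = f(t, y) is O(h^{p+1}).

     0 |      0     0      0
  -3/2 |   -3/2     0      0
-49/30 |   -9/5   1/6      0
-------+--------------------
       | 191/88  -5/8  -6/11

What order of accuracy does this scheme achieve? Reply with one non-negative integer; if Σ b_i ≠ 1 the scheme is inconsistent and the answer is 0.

1

b = (191/88, -5/8, -6/11)
c = (0, -3/2, -49/30)
Ac = (0, 0, -1/4)
Σ b_i: 191/88·1 + (-5/8)·1 + (-6/11)·1 = 1 ✓
b·c: (-5/8)·(-3/2) + (-6/11)·(-49/30) = 1609/880 ≠ 1/2 ⇒ order 1.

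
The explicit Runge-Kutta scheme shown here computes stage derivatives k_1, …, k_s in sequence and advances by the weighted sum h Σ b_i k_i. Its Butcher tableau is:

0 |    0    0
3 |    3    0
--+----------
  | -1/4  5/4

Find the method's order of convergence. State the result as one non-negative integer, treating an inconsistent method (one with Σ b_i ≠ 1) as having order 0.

b = (-1/4, 5/4)
c = (0, 3)
Σ b_i: (-1/4)·1 + 5/4·1 = 1 ✓
b·c: 5/4·3 = 15/4 ≠ 1/2 ⇒ order 1.

1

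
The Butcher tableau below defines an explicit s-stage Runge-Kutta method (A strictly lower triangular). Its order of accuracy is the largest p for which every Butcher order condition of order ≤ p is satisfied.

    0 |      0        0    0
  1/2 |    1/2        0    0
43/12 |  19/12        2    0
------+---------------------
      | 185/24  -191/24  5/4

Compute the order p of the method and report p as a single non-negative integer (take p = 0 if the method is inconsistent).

2

b = (185/24, -191/24, 5/4)
c = (0, 1/2, 43/12)
Ac = (0, 0, 1)
Σ b_i: 185/24·1 + (-191/24)·1 + 5/4·1 = 1 ✓
b·c: (-191/24)·1/2 + 5/4·43/12 = 1/2 ✓
b·c²: (-191/24)·1/4 + 5/4·1849/144 = 8099/576 ≠ 1/3 ⇒ order 2.
b·Ac: 5/4·1 = 5/4 ≠ 1/6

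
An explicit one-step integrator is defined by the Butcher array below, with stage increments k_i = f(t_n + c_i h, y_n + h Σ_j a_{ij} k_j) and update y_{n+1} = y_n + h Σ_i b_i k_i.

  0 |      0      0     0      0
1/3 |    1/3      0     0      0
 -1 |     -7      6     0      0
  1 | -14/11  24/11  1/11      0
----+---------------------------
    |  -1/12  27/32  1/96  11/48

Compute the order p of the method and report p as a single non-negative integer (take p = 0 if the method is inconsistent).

b = (-1/12, 27/32, 1/96, 11/48)
c = (0, 1/3, -1, 1)
Ac = (0, 0, 2, 7/11)
Σ b_i: (-1/12)·1 + 27/32·1 + 1/96·1 + 11/48·1 = 1 ✓
b·c: 27/32·1/3 + 1/96·(-1) + 11/48·1 = 1/2 ✓
b·c²: 27/32·1/9 + 1/96·1 + 11/48·1 = 1/3 ✓
b·Ac: 1/96·2 + 11/48·7/11 = 1/6 ✓
b·c³: 27/32·1/27 + 1/96·(-1) + 11/48·1 = 1/4 ✓
b·(c∘Ac): 1/96·(-2) + 11/48·7/11 = 1/8 ✓
b·Ac²: 1/96·2/3 + 11/48·1/3 = 1/12 ✓
b·A²c: 11/48·2/11 = 1/24 ✓; 4 stages ⇒ order 4.

4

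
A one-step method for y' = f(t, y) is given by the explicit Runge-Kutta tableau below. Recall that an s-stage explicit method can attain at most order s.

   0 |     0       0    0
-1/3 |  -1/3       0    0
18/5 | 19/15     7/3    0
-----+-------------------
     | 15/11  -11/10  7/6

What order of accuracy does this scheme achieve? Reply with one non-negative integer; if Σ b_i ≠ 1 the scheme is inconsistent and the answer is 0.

0

b = (15/11, -11/10, 7/6)
c = (0, -1/3, 18/5)
Ac = (0, 0, -7/9)
Σ b_i: 15/11·1 + (-11/10)·1 + 7/6·1 = 236/165 ≠ 1 ⇒ order 0.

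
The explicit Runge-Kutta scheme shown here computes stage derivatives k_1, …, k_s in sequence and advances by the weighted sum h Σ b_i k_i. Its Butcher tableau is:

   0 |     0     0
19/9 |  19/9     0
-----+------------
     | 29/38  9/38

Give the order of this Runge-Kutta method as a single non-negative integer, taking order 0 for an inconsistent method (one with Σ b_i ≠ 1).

2

b = (29/38, 9/38)
c = (0, 19/9)
Σ b_i: 29/38·1 + 9/38·1 = 1 ✓
b·c: 9/38·19/9 = 1/2 ✓; 2 stages ⇒ order 2.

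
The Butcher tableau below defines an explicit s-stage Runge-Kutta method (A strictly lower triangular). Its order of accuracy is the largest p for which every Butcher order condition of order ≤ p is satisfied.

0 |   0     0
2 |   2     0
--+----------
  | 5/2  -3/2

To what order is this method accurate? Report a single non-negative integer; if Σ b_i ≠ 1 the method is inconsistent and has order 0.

1

b = (5/2, -3/2)
c = (0, 2)
Σ b_i: 5/2·1 + (-3/2)·1 = 1 ✓
b·c: (-3/2)·2 = -3 ≠ 1/2 ⇒ order 1.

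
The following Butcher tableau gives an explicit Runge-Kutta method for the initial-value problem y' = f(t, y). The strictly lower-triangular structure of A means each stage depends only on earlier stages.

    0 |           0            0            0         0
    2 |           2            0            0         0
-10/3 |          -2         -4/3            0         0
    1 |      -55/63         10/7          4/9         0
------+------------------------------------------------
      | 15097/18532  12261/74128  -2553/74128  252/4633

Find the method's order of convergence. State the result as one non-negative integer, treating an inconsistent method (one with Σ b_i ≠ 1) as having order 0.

3

b = (15097/18532, 12261/74128, -2553/74128, 252/4633)
c = (0, 2, -10/3, 1)
Ac = (0, 0, -8/3, 260/189)
Σ b_i: 15097/18532·1 + 12261/74128·1 + (-2553/74128)·1 + 252/4633·1 = 1 ✓
b·c: 12261/74128·2 + (-2553/74128)·(-10/3) + 252/4633·1 = 1/2 ✓
b·c²: 12261/74128·4 + (-2553/74128)·100/9 + 252/4633·1 = 1/3 ✓
b·Ac: (-2553/74128)·(-8/3) + 252/4633·260/189 = 1/6 ✓
b·c³: 12261/74128·8 + (-2553/74128)·(-1000/27) + 252/4633·1 = 110630/41697 ≠ 1/4 ⇒ order 3.
b·(c∘Ac): (-2553/74128)·80/9 + 252/4633·260/189 = -3215/13899 ≠ 1/8
b·Ac²: (-2553/74128)·(-16/3) + 252/4633·6040/567 = 31819/41697 ≠ 1/12
b·A²c: 252/4633·(-32/27) = -896/13899 ≠ 1/24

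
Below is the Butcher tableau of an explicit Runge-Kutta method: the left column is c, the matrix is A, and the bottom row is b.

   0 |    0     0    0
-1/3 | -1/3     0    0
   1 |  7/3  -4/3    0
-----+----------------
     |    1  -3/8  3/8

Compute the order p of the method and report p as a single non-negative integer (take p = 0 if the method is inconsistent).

b = (1, -3/8, 3/8)
c = (0, -1/3, 1)
Ac = (0, 0, 4/9)
Σ b_i: 1·1 + (-3/8)·1 + 3/8·1 = 1 ✓
b·c: (-3/8)·(-1/3) + 3/8·1 = 1/2 ✓
b·c²: (-3/8)·1/9 + 3/8·1 = 1/3 ✓
b·Ac: 3/8·4/9 = 1/6 ✓; 3 stages ⇒ order 3.

3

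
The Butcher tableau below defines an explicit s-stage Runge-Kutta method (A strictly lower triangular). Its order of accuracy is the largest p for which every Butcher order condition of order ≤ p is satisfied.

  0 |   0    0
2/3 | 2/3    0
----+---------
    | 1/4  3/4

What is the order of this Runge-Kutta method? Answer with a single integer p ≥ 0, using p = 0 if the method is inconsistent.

b = (1/4, 3/4)
c = (0, 2/3)
Σ b_i: 1/4·1 + 3/4·1 = 1 ✓
b·c: 3/4·2/3 = 1/2 ✓; 2 stages ⇒ order 2.

2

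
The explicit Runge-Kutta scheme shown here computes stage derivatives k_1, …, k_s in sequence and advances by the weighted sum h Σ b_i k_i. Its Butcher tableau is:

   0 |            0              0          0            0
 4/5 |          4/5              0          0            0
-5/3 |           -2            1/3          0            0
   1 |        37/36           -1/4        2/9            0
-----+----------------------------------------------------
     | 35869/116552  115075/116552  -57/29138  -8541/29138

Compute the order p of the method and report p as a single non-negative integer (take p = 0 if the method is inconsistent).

3

b = (35869/116552, 115075/116552, -57/29138, -8541/29138)
c = (0, 4/5, -5/3, 1)
Ac = (0, 0, 4/15, -77/135)
Σ b_i: 35869/116552·1 + 115075/116552·1 + (-57/29138)·1 + (-8541/29138)·1 = 1 ✓
b·c: 115075/116552·4/5 + (-57/29138)·(-5/3) + (-8541/29138)·1 = 1/2 ✓
b·c²: 115075/116552·16/25 + (-57/29138)·25/9 + (-8541/29138)·1 = 1/3 ✓
b·Ac: (-57/29138)·4/15 + (-8541/29138)·(-77/135) = 1/6 ✓
b·c³: 115075/116552·64/125 + (-57/29138)·(-125/27) + (-8541/29138)·1 = 145181/655605 ≠ 1/4 ⇒ order 3.
b·(c∘Ac): (-57/29138)·(-4/9) + (-8541/29138)·(-77/135) = 73453/437070 ≠ 1/8
b·Ac²: (-57/29138)·16/75 + (-8541/29138)·926/2025 = -88151/655605 ≠ 1/12
b·A²c: (-8541/29138)·8/135 = -3796/218535 ≠ 1/24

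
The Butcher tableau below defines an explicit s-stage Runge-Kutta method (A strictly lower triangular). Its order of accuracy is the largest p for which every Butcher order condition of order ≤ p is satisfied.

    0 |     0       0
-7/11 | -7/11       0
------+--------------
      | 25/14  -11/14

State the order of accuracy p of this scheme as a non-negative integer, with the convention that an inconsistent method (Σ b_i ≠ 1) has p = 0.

b = (25/14, -11/14)
c = (0, -7/11)
Σ b_i: 25/14·1 + (-11/14)·1 = 1 ✓
b·c: (-11/14)·(-7/11) = 1/2 ✓; 2 stages ⇒ order 2.

2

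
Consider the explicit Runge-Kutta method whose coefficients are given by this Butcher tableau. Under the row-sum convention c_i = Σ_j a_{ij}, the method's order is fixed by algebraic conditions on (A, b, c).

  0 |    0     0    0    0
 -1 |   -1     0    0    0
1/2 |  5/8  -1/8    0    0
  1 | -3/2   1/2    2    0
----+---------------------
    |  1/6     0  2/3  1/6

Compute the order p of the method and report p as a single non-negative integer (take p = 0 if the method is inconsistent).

b = (1/6, 0, 2/3, 1/6)
c = (0, -1, 1/2, 1)
Ac = (0, 0, 1/8, 1/2)
Σ b_i: 1/6·1 + 2/3·1 + 1/6·1 = 1 ✓
b·c: 2/3·1/2 + 1/6·1 = 1/2 ✓
b·c²: 2/3·1/4 + 1/6·1 = 1/3 ✓
b·Ac: 2/3·1/8 + 1/6·1/2 = 1/6 ✓
b·c³: 2/3·1/8 + 1/6·1 = 1/4 ✓
b·(c∘Ac): 2/3·1/16 + 1/6·1/2 = 1/8 ✓
b·Ac²: 2/3·(-1/8) + 1/6·1 = 1/12 ✓
b·A²c: 1/6·1/4 = 1/24 ✓; 4 stages ⇒ order 4.

4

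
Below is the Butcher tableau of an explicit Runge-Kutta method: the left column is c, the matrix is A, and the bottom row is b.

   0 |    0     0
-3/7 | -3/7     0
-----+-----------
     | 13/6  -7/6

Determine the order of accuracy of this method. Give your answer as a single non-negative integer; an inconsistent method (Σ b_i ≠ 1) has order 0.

2

b = (13/6, -7/6)
c = (0, -3/7)
Σ b_i: 13/6·1 + (-7/6)·1 = 1 ✓
b·c: (-7/6)·(-3/7) = 1/2 ✓; 2 stages ⇒ order 2.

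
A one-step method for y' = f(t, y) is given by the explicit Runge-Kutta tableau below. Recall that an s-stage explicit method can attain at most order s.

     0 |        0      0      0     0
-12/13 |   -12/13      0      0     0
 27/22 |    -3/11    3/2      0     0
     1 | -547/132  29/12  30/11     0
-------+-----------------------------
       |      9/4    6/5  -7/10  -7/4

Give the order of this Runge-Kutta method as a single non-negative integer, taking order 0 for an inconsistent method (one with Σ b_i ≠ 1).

1

b = (9/4, 6/5, -7/10, -7/4)
c = (0, -12/13, 27/22, 1)
Ac = (0, 0, -18/13, 1756/1573)
Σ b_i: 9/4·1 + 6/5·1 + (-7/10)·1 + (-7/4)·1 = 1 ✓
b·c: 6/5·(-12/13) + (-7/10)·27/22 + (-7/4)·1 = -1063/286 ≠ 1/2 ⇒ order 1.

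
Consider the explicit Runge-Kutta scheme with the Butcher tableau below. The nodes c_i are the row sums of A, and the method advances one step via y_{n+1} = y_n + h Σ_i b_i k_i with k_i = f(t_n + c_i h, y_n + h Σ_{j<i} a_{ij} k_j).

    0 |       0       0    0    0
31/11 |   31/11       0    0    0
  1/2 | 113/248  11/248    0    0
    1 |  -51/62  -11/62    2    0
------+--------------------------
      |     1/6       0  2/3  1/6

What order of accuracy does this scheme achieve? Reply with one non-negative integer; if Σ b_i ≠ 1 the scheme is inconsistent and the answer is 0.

b = (1/6, 0, 2/3, 1/6)
c = (0, 31/11, 1/2, 1)
Ac = (0, 0, 1/8, 1/2)
Σ b_i: 1/6·1 + 2/3·1 + 1/6·1 = 1 ✓
b·c: 2/3·1/2 + 1/6·1 = 1/2 ✓
b·c²: 2/3·1/4 + 1/6·1 = 1/3 ✓
b·Ac: 2/3·1/8 + 1/6·1/2 = 1/6 ✓
b·c³: 2/3·1/8 + 1/6·1 = 1/4 ✓
b·(c∘Ac): 2/3·1/16 + 1/6·1/2 = 1/8 ✓
b·Ac²: 2/3·31/88 + 1/6·(-10/11) = 1/12 ✓
b·A²c: 1/6·1/4 = 1/24 ✓; 4 stages ⇒ order 4.

4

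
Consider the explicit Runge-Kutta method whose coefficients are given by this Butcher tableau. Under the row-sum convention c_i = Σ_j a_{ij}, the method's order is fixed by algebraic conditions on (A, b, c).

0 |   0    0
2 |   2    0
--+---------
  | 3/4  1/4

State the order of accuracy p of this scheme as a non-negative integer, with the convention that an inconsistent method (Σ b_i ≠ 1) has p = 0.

b = (3/4, 1/4)
c = (0, 2)
Σ b_i: 3/4·1 + 1/4·1 = 1 ✓
b·c: 1/4·2 = 1/2 ✓; 2 stages ⇒ order 2.

2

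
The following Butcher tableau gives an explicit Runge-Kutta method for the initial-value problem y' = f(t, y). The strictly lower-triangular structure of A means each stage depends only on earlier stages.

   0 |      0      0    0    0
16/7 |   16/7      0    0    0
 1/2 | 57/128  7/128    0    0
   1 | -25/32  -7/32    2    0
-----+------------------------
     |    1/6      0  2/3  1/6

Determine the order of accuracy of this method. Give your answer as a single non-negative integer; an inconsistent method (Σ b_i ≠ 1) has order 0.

4

b = (1/6, 0, 2/3, 1/6)
c = (0, 16/7, 1/2, 1)
Ac = (0, 0, 1/8, 1/2)
Σ b_i: 1/6·1 + 2/3·1 + 1/6·1 = 1 ✓
b·c: 2/3·1/2 + 1/6·1 = 1/2 ✓
b·c²: 2/3·1/4 + 1/6·1 = 1/3 ✓
b·Ac: 2/3·1/8 + 1/6·1/2 = 1/6 ✓
b·c³: 2/3·1/8 + 1/6·1 = 1/4 ✓
b·(c∘Ac): 2/3·1/16 + 1/6·1/2 = 1/8 ✓
b·Ac²: 2/3·2/7 + 1/6·(-9/14) = 1/12 ✓
b·A²c: 1/6·1/4 = 1/24 ✓; 4 stages ⇒ order 4.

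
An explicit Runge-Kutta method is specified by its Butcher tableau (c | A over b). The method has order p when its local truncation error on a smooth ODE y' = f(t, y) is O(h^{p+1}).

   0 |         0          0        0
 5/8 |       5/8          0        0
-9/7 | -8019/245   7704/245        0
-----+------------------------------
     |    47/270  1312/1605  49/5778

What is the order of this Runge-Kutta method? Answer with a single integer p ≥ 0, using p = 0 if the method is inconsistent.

3

b = (47/270, 1312/1605, 49/5778)
c = (0, 5/8, -9/7)
Ac = (0, 0, 963/49)
Σ b_i: 47/270·1 + 1312/1605·1 + 49/5778·1 = 1 ✓
b·c: 1312/1605·5/8 + 49/5778·(-9/7) = 1/2 ✓
b·c²: 1312/1605·25/64 + 49/5778·81/49 = 1/3 ✓
b·Ac: 49/5778·963/49 = 1/6 ✓; 3 stages ⇒ order 3.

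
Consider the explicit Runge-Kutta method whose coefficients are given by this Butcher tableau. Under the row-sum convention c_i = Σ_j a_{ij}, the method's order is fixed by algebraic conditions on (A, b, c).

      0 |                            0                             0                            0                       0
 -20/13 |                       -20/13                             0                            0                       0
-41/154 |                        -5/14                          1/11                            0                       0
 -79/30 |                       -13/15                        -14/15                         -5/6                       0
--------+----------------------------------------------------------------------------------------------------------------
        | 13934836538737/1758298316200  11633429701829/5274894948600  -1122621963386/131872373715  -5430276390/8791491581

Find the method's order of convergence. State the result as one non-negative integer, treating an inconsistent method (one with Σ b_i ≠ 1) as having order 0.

b = (13934836538737/1758298316200, 11633429701829/5274894948600, -1122621963386/131872373715, -5430276390/8791491581)
c = (0, -20/13, -41/154, -79/30)
Ac = (0, 0, -20/143, 19913/12012)
Σ b_i: 13934836538737/1758298316200·1 + 11633429701829/5274894948600·1 + (-1122621963386/131872373715)·1 + (-5430276390/8791491581)·1 = 1 ✓
b·c: 11633429701829/5274894948600·(-20/13) + (-1122621963386/131872373715)·(-41/154) + (-5430276390/8791491581)·(-79/30) = 1/2 ✓
b·c²: 11633429701829/5274894948600·400/169 + (-1122621963386/131872373715)·1681/23716 + (-5430276390/8791491581)·6241/900 = 1/3 ✓
b·Ac: (-1122621963386/131872373715)·(-20/143) + (-5430276390/8791491581)·19913/12012 = 1/6 ✓
b·c³: 11633429701829/5274894948600·(-8000/2197) + (-1122621963386/131872373715)·(-68921/3652264) + (-5430276390/8791491581)·(-493039/27000) = 13500470130831961/3960127382661450 ≠ 1/4 ⇒ order 3.
b·(c∘Ac): (-1122621963386/131872373715)·410/11011 + (-5430276390/8791491581)·(-1573127/360360) = 3263323823399/1371472686636 ≠ 1/8
b·Ac²: (-1122621963386/131872373715)·400/1859 + (-5430276390/8791491581)·(-54544285/24048024) = -45489075646705/105603396870972 ≠ 1/12
b·A²c: (-5430276390/8791491581)·50/429 = -8227691500/114289390553 ≠ 1/24

3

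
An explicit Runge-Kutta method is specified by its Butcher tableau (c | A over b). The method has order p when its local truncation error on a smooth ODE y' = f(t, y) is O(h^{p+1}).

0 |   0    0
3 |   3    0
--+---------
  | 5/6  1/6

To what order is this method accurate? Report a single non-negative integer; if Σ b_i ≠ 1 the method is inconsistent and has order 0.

2

b = (5/6, 1/6)
c = (0, 3)
Σ b_i: 5/6·1 + 1/6·1 = 1 ✓
b·c: 1/6·3 = 1/2 ✓; 2 stages ⇒ order 2.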